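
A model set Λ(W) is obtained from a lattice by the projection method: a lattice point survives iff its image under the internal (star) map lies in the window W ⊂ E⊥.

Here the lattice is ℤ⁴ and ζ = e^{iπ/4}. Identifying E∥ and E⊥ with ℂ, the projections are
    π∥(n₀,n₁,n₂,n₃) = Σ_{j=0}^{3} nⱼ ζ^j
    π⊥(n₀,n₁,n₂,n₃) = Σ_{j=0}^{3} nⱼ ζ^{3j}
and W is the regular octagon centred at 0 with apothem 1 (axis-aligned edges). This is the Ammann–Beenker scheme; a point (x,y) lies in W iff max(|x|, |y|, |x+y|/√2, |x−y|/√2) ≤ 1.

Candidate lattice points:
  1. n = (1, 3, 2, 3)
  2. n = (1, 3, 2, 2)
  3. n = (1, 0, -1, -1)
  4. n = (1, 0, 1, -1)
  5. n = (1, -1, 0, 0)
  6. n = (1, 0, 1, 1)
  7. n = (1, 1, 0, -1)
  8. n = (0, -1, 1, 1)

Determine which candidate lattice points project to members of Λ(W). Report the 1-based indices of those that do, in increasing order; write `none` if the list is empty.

3, 7

With ζ = e^{iπ/4} the internal vectors are ζ^0,ζ^3,ζ^6,ζ^9.
#1 (1, 3, 2, 3): internal (1.000000, 2.242641); octagon support 2.292893 vs apothem 1 → ∉ W
#2 (1, 3, 2, 2): internal (0.292893, 1.535534); octagon support 1.535534 vs apothem 1 → ∉ W
#3 (1, 0, -1, -1): internal (0.292893, 0.292893); octagon support 0.414214 vs apothem 1 → ∈ W
#4 (1, 0, 1, -1): internal (0.292893, -1.707107); octagon support 1.707107 vs apothem 1 → ∉ W
#5 (1, -1, 0, 0): internal (1.707107, -0.707107); octagon support 1.707107 vs apothem 1 → ∉ W
#6 (1, 0, 1, 1): internal (1.707107, -0.292893); octagon support 1.707107 vs apothem 1 → ∉ W
#7 (1, 1, 0, -1): internal (-0.414214, 0.000000); octagon support 0.414214 vs apothem 1 → ∈ W
#8 (0, -1, 1, 1): internal (1.414214, -1.000000); octagon support 1.707107 vs apothem 1 → ∉ W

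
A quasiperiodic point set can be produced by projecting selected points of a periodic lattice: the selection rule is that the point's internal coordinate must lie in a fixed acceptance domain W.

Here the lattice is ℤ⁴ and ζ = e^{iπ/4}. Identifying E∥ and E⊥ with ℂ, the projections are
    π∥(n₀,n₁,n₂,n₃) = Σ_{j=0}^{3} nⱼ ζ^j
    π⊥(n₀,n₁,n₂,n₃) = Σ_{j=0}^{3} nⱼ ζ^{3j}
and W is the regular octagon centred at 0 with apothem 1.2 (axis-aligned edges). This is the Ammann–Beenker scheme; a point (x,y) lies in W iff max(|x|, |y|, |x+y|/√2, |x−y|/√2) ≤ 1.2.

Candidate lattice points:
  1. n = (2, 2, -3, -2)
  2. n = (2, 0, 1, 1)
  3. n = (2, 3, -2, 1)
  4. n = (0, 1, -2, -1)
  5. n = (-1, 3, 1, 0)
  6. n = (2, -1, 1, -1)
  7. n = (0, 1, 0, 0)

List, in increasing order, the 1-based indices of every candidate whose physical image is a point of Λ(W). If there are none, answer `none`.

π⊥(n) = n₀ + n₁ζ³ + n₂ζ⁶ + n₃ζ⁹ where ζ = e^{iπ/4}.
candidate 1: n = (2, 2, -3, -2) → π⊥ ≈ (-0.828427, +3.000000); max(|x|,|y|,|x±y|/√2) = 3.000000 > 1.2 ⇒ ∉ W
candidate 2: n = (2, 0, 1, 1) → π⊥ ≈ (+2.707107, -0.292893); max(|x|,|y|,|x±y|/√2) = 2.707107 > 1.2 ⇒ ∉ W
candidate 3: n = (2, 3, -2, 1) → π⊥ ≈ (+0.585786, +4.828427); max(|x|,|y|,|x±y|/√2) = 4.828427 > 1.2 ⇒ ∉ W
candidate 4: n = (0, 1, -2, -1) → π⊥ ≈ (-1.414214, +2.000000); max(|x|,|y|,|x±y|/√2) = 2.414214 > 1.2 ⇒ ∉ W
candidate 5: n = (-1, 3, 1, 0) → π⊥ ≈ (-3.121320, +1.121320); max(|x|,|y|,|x±y|/√2) = 3.121320 > 1.2 ⇒ ∉ W
candidate 6: n = (2, -1, 1, -1) → π⊥ ≈ (+2.000000, -2.414214); max(|x|,|y|,|x±y|/√2) = 3.121320 > 1.2 ⇒ ∉ W
candidate 7: n = (0, 1, 0, 0) → π⊥ ≈ (-0.707107, +0.707107); max(|x|,|y|,|x±y|/√2) = 1.000000 ≤ 1.2 ⇒ ∈ W

7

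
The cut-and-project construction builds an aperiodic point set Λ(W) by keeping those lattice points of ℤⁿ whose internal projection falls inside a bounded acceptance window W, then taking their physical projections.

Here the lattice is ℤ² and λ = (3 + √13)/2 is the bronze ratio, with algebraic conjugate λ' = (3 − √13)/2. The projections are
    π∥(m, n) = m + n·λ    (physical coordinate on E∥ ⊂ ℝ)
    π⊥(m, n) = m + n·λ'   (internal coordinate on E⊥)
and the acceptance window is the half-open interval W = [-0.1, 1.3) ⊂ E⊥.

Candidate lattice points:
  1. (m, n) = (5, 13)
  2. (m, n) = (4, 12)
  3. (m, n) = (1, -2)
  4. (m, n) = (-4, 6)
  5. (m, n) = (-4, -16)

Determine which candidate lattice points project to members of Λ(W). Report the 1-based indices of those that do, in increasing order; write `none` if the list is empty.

λ' = (3−√13)/2 ≈ -0.30278.
#1 (5,13): internal coord 5 + (13)·λ' = +1.06392; +1.06392 ∈ [-0.1, 1.3) → IN Λ
#2 (4,12): internal coord 4 + (12)·λ' = +0.36669; +0.36669 ∈ [-0.1, 1.3) → IN Λ
#3 (1,-2): internal coord 1 + (-2)·λ' = +1.60555; +1.60555 ∉ [-0.1, 1.3) → out
#4 (-4,6): internal coord -4 + (6)·λ' = -5.81665; -5.81665 ∉ [-0.1, 1.3) → out
#5 (-4,-16): internal coord -4 + (-16)·λ' = +0.84441; +0.84441 ∈ [-0.1, 1.3) → IN Λ

1, 2, 5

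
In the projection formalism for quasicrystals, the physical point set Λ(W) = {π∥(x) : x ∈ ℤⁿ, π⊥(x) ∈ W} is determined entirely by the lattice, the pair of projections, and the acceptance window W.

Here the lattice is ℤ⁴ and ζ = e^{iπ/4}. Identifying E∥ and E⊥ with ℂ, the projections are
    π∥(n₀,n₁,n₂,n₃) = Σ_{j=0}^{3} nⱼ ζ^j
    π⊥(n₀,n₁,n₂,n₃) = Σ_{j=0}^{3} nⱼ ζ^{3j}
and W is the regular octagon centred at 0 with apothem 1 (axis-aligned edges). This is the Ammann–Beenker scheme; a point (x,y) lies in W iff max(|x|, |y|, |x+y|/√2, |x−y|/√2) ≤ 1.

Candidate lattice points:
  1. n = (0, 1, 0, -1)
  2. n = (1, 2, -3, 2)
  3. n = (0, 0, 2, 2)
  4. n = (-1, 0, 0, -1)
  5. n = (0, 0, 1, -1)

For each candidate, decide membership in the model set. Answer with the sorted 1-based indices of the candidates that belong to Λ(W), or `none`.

none

With ζ = e^{iπ/4} the internal vectors are ζ^0,ζ^3,ζ^6,ζ^9.
candidate 1: n = (0, 1, 0, -1) → π⊥ ≈ (-1.414214, +0.000000); max(|x|,|y|,|x±y|/√2) = 1.414214 > 1 ⇒ ∉ W
candidate 2: n = (1, 2, -3, 2) → π⊥ ≈ (+1.000000, +5.828427); max(|x|,|y|,|x±y|/√2) = 5.828427 > 1 ⇒ ∉ W
candidate 3: n = (0, 0, 2, 2) → π⊥ ≈ (+1.414214, -0.585786); max(|x|,|y|,|x±y|/√2) = 1.414214 > 1 ⇒ ∉ W
candidate 4: n = (-1, 0, 0, -1) → π⊥ ≈ (-1.707107, -0.707107); max(|x|,|y|,|x±y|/√2) = 1.707107 > 1 ⇒ ∉ W
candidate 5: n = (0, 0, 1, -1) → π⊥ ≈ (-0.707107, -1.707107); max(|x|,|y|,|x±y|/√2) = 1.707107 > 1 ⇒ ∉ W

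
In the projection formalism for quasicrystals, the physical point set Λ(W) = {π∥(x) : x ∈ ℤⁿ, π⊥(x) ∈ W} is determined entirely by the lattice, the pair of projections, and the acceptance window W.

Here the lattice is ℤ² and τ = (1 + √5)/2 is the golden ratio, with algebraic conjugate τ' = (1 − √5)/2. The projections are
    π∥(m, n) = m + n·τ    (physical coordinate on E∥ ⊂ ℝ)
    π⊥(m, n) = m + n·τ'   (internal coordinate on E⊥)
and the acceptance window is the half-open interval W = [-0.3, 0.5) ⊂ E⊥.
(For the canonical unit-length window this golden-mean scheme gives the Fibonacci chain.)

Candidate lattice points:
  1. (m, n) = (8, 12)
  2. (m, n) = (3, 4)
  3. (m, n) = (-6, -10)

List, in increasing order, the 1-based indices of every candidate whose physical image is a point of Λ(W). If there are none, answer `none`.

3

τ' = (1−√5)/2 ≈ -0.61803.
candidate 1: (m,n)=(8,12) → π∥ = 8+12·τ ≈ 27.41641, π⊥ = 8+12·τ' ≈ 0.58359 ∉ [-0.3, 0.5) ⇒ out
candidate 2: (m,n)=(3,4) → π∥ = 3+4·τ ≈ 9.47214, π⊥ = 3+4·τ' ≈ 0.52786 ∉ [-0.3, 0.5) ⇒ out
candidate 3: (m,n)=(-6,-10) → π∥ = -6-10·τ ≈ -22.18034, π⊥ = -6-10·τ' ≈ 0.18034 ∈ [-0.3, 0.5) ⇒ IN Λ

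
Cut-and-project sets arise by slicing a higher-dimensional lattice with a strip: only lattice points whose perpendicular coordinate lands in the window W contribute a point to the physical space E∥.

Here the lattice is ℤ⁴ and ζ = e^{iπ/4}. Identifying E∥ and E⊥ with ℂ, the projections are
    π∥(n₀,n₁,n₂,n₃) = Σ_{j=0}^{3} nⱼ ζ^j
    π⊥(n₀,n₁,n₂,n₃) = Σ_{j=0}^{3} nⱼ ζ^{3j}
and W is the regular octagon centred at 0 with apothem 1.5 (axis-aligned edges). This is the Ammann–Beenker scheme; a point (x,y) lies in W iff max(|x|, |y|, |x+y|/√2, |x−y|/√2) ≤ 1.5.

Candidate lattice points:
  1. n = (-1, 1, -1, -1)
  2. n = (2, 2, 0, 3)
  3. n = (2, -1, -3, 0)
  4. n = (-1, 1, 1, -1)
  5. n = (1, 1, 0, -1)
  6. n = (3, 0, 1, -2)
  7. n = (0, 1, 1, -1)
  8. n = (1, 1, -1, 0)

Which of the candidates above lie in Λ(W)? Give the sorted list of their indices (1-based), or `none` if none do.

Internal map: ζ^{3j} for j=0..3 gives (1,0), (−√2/2,√2/2), (0,−1), (√2/2,√2/2).
#1 (-1, 1, -1, -1): internal (-2.414214, 1.000000); octagon support 2.414214 vs apothem 1.5 → ∉ W
#2 (2, 2, 0, 3): internal (2.707107, 3.535534); octagon support 4.414214 vs apothem 1.5 → ∉ W
#3 (2, -1, -3, 0): internal (2.707107, 2.292893); octagon support 3.535534 vs apothem 1.5 → ∉ W
#4 (-1, 1, 1, -1): internal (-2.414214, -1.000000); octagon support 2.414214 vs apothem 1.5 → ∉ W
#5 (1, 1, 0, -1): internal (-0.414214, 0.000000); octagon support 0.414214 vs apothem 1.5 → ∈ W
#6 (3, 0, 1, -2): internal (1.585786, -2.414214); octagon support 2.828427 vs apothem 1.5 → ∉ W
#7 (0, 1, 1, -1): internal (-1.414214, -1.000000); octagon support 1.707107 vs apothem 1.5 → ∉ W
#8 (1, 1, -1, 0): internal (0.292893, 1.707107); octagon support 1.707107 vs apothem 1.5 → ∉ W

5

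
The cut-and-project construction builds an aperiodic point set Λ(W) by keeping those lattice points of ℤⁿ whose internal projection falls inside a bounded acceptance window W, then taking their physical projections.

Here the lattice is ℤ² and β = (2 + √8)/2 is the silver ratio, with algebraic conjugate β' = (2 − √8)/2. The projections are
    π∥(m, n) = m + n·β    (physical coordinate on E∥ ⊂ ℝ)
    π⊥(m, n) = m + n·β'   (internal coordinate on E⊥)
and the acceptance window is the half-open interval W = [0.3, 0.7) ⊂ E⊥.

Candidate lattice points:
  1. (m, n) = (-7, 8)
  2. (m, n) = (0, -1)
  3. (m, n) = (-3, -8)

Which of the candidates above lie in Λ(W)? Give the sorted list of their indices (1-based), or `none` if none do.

2, 3

β' = (2−√8)/2 ≈ -0.4142.
#1 (-7,8): internal coord -7 + (8)·β' = -10.3137; -10.3137 ∉ [0.3, 0.7) → out
#2 (0,-1): internal coord 0 + (-1)·β' = +0.4142; +0.4142 ∈ [0.3, 0.7) → IN Λ
#3 (-3,-8): internal coord -3 + (-8)·β' = +0.3137; +0.3137 ∈ [0.3, 0.7) → IN Λ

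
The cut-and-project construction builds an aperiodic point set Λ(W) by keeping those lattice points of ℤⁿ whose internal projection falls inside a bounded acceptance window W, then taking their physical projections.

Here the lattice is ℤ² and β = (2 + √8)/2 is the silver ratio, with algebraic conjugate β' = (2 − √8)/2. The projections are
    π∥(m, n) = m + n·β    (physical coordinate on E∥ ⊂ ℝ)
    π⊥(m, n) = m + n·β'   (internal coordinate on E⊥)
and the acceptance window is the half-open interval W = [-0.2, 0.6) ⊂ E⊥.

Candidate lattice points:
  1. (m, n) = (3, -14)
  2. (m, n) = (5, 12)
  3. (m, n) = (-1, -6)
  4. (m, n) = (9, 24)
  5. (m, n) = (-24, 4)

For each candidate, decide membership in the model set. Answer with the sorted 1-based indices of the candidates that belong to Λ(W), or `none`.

β' = (2−√8)/2 ≈ -0.4142.
candidate 1: (m,n)=(3,-14) → π∥ = 3-14·β ≈ -30.7990, π⊥ = 3-14·β' ≈ 8.7990 ∉ [-0.2, 0.6) ⇒ out
candidate 2: (m,n)=(5,12) → π∥ = 5+12·β ≈ 33.9706, π⊥ = 5+12·β' ≈ 0.0294 ∈ [-0.2, 0.6) ⇒ IN Λ
candidate 3: (m,n)=(-1,-6) → π∥ = -1-6·β ≈ -15.4853, π⊥ = -1-6·β' ≈ 1.4853 ∉ [-0.2, 0.6) ⇒ out
candidate 4: (m,n)=(9,24) → π∥ = 9+24·β ≈ 66.9411, π⊥ = 9+24·β' ≈ -0.9411 ∉ [-0.2, 0.6) ⇒ out
candidate 5: (m,n)=(-24,4) → π∥ = -24+4·β ≈ -14.3431, π⊥ = -24+4·β' ≈ -25.6569 ∉ [-0.2, 0.6) ⇒ out

2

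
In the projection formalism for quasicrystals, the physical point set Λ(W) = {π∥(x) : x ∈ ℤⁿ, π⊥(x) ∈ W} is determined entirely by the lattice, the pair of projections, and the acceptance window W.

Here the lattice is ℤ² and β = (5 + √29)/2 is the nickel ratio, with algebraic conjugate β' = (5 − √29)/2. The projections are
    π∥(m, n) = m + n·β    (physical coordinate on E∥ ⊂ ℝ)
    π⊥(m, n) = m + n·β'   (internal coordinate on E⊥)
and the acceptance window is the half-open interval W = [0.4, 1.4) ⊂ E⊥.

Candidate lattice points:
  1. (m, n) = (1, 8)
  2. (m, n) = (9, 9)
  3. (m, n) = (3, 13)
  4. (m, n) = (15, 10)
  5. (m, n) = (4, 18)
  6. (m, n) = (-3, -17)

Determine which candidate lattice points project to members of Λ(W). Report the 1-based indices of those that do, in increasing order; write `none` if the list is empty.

β' = (5−√29)/2 ≈ -0.1926.
candidate 1: (m,n)=(1,8) → π∥ = 1+8·β ≈ 42.5407, π⊥ = 1+8·β' ≈ -0.5407 ∉ [0.4, 1.4) ⇒ out
candidate 2: (m,n)=(9,9) → π∥ = 9+9·β ≈ 55.7332, π⊥ = 9+9·β' ≈ 7.2668 ∉ [0.4, 1.4) ⇒ out
candidate 3: (m,n)=(3,13) → π∥ = 3+13·β ≈ 70.5036, π⊥ = 3+13·β' ≈ 0.4964 ∈ [0.4, 1.4) ⇒ IN Λ
candidate 4: (m,n)=(15,10) → π∥ = 15+10·β ≈ 66.9258, π⊥ = 15+10·β' ≈ 13.0742 ∉ [0.4, 1.4) ⇒ out
candidate 5: (m,n)=(4,18) → π∥ = 4+18·β ≈ 97.4665, π⊥ = 4+18·β' ≈ 0.5335 ∈ [0.4, 1.4) ⇒ IN Λ
candidate 6: (m,n)=(-3,-17) → π∥ = -3-17·β ≈ -91.2739, π⊥ = -3-17·β' ≈ 0.2739 ∉ [0.4, 1.4) ⇒ out

3, 5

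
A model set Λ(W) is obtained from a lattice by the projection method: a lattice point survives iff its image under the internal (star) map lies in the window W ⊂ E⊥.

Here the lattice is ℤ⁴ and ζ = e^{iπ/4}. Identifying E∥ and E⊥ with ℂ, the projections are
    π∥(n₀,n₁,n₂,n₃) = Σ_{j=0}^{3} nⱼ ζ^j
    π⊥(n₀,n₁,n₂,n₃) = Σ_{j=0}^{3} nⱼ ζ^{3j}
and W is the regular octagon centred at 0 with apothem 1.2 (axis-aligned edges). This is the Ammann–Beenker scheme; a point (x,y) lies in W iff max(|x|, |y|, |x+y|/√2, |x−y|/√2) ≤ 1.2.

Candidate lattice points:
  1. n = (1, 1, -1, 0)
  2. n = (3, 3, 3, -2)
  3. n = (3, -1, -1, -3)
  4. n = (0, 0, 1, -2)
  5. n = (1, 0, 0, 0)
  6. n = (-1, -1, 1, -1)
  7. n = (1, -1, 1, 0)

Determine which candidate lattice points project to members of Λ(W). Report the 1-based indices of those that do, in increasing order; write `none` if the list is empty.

5

Internal map: ζ^{3j} for j=0..3 gives (1,0), (−√2/2,√2/2), (0,−1), (√2/2,√2/2).
#1 (1, 1, -1, 0): internal (0.2929, 1.7071); octagon support 1.7071 vs apothem 1.2 → ∉ W
#2 (3, 3, 3, -2): internal (-0.5355, -2.2929); octagon support 2.2929 vs apothem 1.2 → ∉ W
#3 (3, -1, -1, -3): internal (1.5858, -1.8284); octagon support 2.4142 vs apothem 1.2 → ∉ W
#4 (0, 0, 1, -2): internal (-1.4142, -2.4142); octagon support 2.7071 vs apothem 1.2 → ∉ W
#5 (1, 0, 0, 0): internal (1.0000, 0.0000); octagon support 1.0000 vs apothem 1.2 → ∈ W
#6 (-1, -1, 1, -1): internal (-1.0000, -2.4142); octagon support 2.4142 vs apothem 1.2 → ∉ W
#7 (1, -1, 1, 0): internal (1.7071, -1.7071); octagon support 2.4142 vs apothem 1.2 → ∉ W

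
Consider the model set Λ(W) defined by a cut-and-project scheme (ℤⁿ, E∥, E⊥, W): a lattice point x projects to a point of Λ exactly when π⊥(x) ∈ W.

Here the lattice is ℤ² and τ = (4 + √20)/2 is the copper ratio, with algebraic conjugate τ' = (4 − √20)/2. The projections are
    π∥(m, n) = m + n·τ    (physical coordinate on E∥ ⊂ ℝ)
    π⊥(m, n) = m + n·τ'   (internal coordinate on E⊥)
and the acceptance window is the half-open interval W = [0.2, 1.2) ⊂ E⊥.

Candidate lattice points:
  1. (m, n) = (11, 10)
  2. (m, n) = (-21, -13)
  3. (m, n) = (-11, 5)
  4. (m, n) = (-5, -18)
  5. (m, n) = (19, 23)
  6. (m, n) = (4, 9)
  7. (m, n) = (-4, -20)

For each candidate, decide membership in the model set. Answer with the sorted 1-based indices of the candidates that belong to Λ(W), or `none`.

7

Numerically τ ≈ 4.23607 and τ' = −1/τ ≈ -0.23607.
[1] lift (11,10): star map gives 8.63932; window check 0.2 ≤ 8.63932 < 1.2 is false → out
[2] lift (-21,-13): star map gives -17.93112; window check 0.2 ≤ -17.93112 < 1.2 is false → out
[3] lift (-11,5): star map gives -12.18034; window check 0.2 ≤ -12.18034 < 1.2 is false → out
[4] lift (-5,-18): star map gives -0.75078; window check 0.2 ≤ -0.75078 < 1.2 is false → out
[5] lift (19,23): star map gives 13.57044; window check 0.2 ≤ 13.57044 < 1.2 is false → out
[6] lift (4,9): star map gives 1.87539; window check 0.2 ≤ 1.87539 < 1.2 is false → out
[7] lift (-4,-20): star map gives 0.72136; window check 0.2 ≤ 0.72136 < 1.2 is true → IN Λ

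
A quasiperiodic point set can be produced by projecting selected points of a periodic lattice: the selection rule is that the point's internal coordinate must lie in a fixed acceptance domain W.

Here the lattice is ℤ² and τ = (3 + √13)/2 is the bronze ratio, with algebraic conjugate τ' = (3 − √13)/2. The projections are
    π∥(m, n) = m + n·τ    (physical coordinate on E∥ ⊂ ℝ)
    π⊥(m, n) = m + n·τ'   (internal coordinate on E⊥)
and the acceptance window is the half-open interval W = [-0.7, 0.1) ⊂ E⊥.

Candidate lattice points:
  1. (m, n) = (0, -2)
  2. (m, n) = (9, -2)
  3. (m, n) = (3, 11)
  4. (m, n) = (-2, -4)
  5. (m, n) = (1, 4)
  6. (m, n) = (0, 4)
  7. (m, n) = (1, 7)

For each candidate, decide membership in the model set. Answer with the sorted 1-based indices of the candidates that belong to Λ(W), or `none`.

Numerically τ ≈ 3.30278 and τ' = −1/τ ≈ -0.30278.
[1] lift (0,-2): star map gives 0.60555; window check -0.7 ≤ 0.60555 < 0.1 is false → out
[2] lift (9,-2): star map gives 9.60555; window check -0.7 ≤ 9.60555 < 0.1 is false → out
[3] lift (3,11): star map gives -0.33053; window check -0.7 ≤ -0.33053 < 0.1 is true → IN Λ
[4] lift (-2,-4): star map gives -0.78890; window check -0.7 ≤ -0.78890 < 0.1 is false → out
[5] lift (1,4): star map gives -0.21110; window check -0.7 ≤ -0.21110 < 0.1 is true → IN Λ
[6] lift (0,4): star map gives -1.21110; window check -0.7 ≤ -1.21110 < 0.1 is false → out
[7] lift (1,7): star map gives -1.11943; window check -0.7 ≤ -1.11943 < 0.1 is false → out

3, 5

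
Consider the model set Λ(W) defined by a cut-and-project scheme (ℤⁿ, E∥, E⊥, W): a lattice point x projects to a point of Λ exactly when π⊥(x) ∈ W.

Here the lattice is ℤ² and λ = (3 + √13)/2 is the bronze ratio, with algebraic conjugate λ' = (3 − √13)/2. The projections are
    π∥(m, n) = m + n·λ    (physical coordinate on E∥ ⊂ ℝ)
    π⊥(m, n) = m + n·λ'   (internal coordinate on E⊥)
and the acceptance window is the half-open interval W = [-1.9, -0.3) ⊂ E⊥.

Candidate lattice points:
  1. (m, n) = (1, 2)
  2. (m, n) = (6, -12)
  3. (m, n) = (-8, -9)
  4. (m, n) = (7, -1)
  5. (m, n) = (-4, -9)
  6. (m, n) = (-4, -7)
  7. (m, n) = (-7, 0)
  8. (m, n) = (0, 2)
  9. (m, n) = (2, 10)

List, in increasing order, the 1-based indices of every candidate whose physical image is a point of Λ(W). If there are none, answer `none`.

5, 6, 8, 9

λ' = (3−√13)/2 ≈ -0.302776.
[1] lift (1,2): star map gives 0.394449; window check -1.9 ≤ 0.394449 < -0.3 is false → out
[2] lift (6,-12): star map gives 9.633308; window check -1.9 ≤ 9.633308 < -0.3 is false → out
[3] lift (-8,-9): star map gives -5.275019; window check -1.9 ≤ -5.275019 < -0.3 is false → out
[4] lift (7,-1): star map gives 7.302776; window check -1.9 ≤ 7.302776 < -0.3 is false → out
[5] lift (-4,-9): star map gives -1.275019; window check -1.9 ≤ -1.275019 < -0.3 is true → IN Λ
[6] lift (-4,-7): star map gives -1.880571; window check -1.9 ≤ -1.880571 < -0.3 is true → IN Λ
[7] lift (-7,0): star map gives -7.000000; window check -1.9 ≤ -7.000000 < -0.3 is false → out
[8] lift (0,2): star map gives -0.605551; window check -1.9 ≤ -0.605551 < -0.3 is true → IN Λ
[9] lift (2,10): star map gives -1.027756; window check -1.9 ≤ -1.027756 < -0.3 is true → IN Λ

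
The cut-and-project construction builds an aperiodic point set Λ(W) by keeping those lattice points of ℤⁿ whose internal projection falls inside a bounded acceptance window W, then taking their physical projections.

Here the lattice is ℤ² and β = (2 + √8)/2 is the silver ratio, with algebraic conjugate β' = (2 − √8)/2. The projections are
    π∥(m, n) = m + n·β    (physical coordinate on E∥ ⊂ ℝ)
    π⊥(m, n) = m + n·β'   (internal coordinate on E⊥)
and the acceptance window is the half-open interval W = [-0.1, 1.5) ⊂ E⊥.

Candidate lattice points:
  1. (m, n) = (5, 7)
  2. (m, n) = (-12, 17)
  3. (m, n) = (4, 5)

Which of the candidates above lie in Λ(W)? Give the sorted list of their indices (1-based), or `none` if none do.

β' = (2−√8)/2 ≈ -0.414214.
#1 (5,7): internal coord 5 + (7)·β' = +2.100505; +2.100505 ∉ [-0.1, 1.5) → out
#2 (-12,17): internal coord -12 + (17)·β' = -19.041631; -19.041631 ∉ [-0.1, 1.5) → out
#3 (4,5): internal coord 4 + (5)·β' = +1.928932; +1.928932 ∉ [-0.1, 1.5) → out

none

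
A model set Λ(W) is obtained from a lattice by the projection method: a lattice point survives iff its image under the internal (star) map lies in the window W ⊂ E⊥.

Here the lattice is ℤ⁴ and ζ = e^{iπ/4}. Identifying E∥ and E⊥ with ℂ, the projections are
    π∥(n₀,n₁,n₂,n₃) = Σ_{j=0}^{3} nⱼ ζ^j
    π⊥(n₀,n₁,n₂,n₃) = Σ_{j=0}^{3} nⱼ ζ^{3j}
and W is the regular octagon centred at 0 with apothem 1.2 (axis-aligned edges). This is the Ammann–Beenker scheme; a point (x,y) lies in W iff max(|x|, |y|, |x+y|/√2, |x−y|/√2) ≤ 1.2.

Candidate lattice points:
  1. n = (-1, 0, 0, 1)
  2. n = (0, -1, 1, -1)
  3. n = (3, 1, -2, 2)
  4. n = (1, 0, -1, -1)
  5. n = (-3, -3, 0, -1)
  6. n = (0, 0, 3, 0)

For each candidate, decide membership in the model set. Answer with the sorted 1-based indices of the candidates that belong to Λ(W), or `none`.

With ζ = e^{iπ/4} the internal vectors are ζ^0,ζ^3,ζ^6,ζ^9.
#1 (-1, 0, 0, 1): internal (-0.2929, 0.7071); octagon support 0.7071 vs apothem 1.2 → ∈ W
#2 (0, -1, 1, -1): internal (0.0000, -2.4142); octagon support 2.4142 vs apothem 1.2 → ∉ W
#3 (3, 1, -2, 2): internal (3.7071, 4.1213); octagon support 5.5355 vs apothem 1.2 → ∉ W
#4 (1, 0, -1, -1): internal (0.2929, 0.2929); octagon support 0.4142 vs apothem 1.2 → ∈ W
#5 (-3, -3, 0, -1): internal (-1.5858, -2.8284); octagon support 3.1213 vs apothem 1.2 → ∉ W
#6 (0, 0, 3, 0): internal (0.0000, -3.0000); octagon support 3.0000 vs apothem 1.2 → ∉ W

1, 4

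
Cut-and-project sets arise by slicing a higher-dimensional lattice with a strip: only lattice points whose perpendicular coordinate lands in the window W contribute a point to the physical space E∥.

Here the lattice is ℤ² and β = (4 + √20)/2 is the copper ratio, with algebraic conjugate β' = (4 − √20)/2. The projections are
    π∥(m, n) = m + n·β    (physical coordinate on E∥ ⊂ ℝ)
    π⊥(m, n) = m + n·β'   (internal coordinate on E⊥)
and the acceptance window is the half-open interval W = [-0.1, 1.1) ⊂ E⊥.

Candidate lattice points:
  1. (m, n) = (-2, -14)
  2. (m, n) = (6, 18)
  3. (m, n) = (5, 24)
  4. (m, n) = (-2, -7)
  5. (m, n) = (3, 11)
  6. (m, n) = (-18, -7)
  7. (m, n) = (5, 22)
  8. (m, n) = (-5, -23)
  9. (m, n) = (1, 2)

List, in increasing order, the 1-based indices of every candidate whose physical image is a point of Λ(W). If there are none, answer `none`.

5, 8, 9

Compute β' = (4−√20)/2 = -0.23607, so π⊥(m,n) = m -0.23607·n.
#1 (-2,-14): internal coord -2 + (-14)·β' = +1.30495; +1.30495 ∉ [-0.1, 1.1) → out
#2 (6,18): internal coord 6 + (18)·β' = +1.75078; +1.75078 ∉ [-0.1, 1.1) → out
#3 (5,24): internal coord 5 + (24)·β' = -0.66563; -0.66563 ∉ [-0.1, 1.1) → out
#4 (-2,-7): internal coord -2 + (-7)·β' = -0.34752; -0.34752 ∉ [-0.1, 1.1) → out
#5 (3,11): internal coord 3 + (11)·β' = +0.40325; +0.40325 ∈ [-0.1, 1.1) → IN Λ
#6 (-18,-7): internal coord -18 + (-7)·β' = -16.34752; -16.34752 ∉ [-0.1, 1.1) → out
#7 (5,22): internal coord 5 + (22)·β' = -0.19350; -0.19350 ∉ [-0.1, 1.1) → out
#8 (-5,-23): internal coord -5 + (-23)·β' = +0.42956; +0.42956 ∈ [-0.1, 1.1) → IN Λ
#9 (1,2): internal coord 1 + (2)·β' = +0.52786; +0.52786 ∈ [-0.1, 1.1) → IN Λ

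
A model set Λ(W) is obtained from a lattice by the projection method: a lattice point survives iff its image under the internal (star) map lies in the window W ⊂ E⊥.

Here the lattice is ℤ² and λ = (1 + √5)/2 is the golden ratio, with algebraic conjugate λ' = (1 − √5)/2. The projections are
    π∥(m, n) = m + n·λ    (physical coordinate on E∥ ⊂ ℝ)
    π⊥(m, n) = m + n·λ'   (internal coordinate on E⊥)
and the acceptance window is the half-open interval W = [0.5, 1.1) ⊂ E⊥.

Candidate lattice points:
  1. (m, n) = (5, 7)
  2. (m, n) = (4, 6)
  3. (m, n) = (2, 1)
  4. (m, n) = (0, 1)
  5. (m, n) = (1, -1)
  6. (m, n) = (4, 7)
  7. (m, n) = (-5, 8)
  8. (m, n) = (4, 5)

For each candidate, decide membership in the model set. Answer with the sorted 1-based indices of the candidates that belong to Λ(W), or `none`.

1, 8

Compute λ' = (1−√5)/2 = -0.6180, so π⊥(m,n) = m -0.6180·n.
#1 (5,7): internal coord 5 + (7)·λ' = +0.6738; +0.6738 ∈ [0.5, 1.1) → IN Λ
#2 (4,6): internal coord 4 + (6)·λ' = +0.2918; +0.2918 ∉ [0.5, 1.1) → out
#3 (2,1): internal coord 2 + (1)·λ' = +1.3820; +1.3820 ∉ [0.5, 1.1) → out
#4 (0,1): internal coord 0 + (1)·λ' = -0.6180; -0.6180 ∉ [0.5, 1.1) → out
#5 (1,-1): internal coord 1 + (-1)·λ' = +1.6180; +1.6180 ∉ [0.5, 1.1) → out
#6 (4,7): internal coord 4 + (7)·λ' = -0.3262; -0.3262 ∉ [0.5, 1.1) → out
#7 (-5,8): internal coord -5 + (8)·λ' = -9.9443; -9.9443 ∉ [0.5, 1.1) → out
#8 (4,5): internal coord 4 + (5)·λ' = +0.9098; +0.9098 ∈ [0.5, 1.1) → IN Λ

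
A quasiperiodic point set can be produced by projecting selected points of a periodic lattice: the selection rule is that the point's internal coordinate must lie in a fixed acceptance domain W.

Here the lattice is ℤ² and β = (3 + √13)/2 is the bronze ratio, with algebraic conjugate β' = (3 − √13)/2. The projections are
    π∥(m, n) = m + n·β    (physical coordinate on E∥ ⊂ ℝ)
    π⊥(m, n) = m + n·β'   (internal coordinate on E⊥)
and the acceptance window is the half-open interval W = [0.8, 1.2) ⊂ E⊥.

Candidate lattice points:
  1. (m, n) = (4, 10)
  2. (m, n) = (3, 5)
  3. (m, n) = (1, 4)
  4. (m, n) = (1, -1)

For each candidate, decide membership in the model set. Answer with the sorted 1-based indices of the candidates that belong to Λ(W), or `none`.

β' = (3−√13)/2 ≈ -0.30278.
[1] lift (4,10): star map gives 0.97224; window check 0.8 ≤ 0.97224 < 1.2 is true → IN Λ
[2] lift (3,5): star map gives 1.48612; window check 0.8 ≤ 1.48612 < 1.2 is false → out
[3] lift (1,4): star map gives -0.21110; window check 0.8 ≤ -0.21110 < 1.2 is false → out
[4] lift (1,-1): star map gives 1.30278; window check 0.8 ≤ 1.30278 < 1.2 is false → out

1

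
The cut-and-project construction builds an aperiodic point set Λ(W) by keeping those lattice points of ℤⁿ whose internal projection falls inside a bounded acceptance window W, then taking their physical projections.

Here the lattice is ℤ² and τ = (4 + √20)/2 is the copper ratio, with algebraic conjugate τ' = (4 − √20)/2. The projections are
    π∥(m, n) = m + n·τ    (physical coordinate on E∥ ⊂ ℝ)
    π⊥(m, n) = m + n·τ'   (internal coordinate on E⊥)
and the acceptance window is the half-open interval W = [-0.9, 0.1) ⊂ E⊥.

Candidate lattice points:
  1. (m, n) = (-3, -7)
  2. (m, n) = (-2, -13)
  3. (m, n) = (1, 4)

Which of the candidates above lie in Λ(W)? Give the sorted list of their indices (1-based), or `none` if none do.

3

Numerically τ ≈ 4.2361 and τ' = −1/τ ≈ -0.2361.
[1] lift (-3,-7): star map gives -1.3475; window check -0.9 ≤ -1.3475 < 0.1 is false → out
[2] lift (-2,-13): star map gives 1.0689; window check -0.9 ≤ 1.0689 < 0.1 is false → out
[3] lift (1,4): star map gives 0.0557; window check -0.9 ≤ 0.0557 < 0.1 is true → IN Λ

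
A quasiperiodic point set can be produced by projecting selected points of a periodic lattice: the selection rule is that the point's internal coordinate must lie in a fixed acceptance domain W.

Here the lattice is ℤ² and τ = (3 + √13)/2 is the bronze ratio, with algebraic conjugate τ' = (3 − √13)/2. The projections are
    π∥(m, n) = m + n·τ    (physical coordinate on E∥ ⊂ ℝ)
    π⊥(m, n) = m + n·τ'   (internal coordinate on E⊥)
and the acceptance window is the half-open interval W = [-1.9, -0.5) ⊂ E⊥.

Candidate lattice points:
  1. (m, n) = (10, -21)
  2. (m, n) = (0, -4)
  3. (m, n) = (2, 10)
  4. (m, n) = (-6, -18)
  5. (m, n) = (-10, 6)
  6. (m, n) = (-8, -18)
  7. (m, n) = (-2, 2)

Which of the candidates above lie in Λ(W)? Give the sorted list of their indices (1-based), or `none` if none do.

τ' = (3−√13)/2 ≈ -0.302776.
#1 (10,-21): internal coord 10 + (-21)·τ' = +16.358288; +16.358288 ∉ [-1.9, -0.5) → out
#2 (0,-4): internal coord 0 + (-4)·τ' = +1.211103; +1.211103 ∉ [-1.9, -0.5) → out
#3 (2,10): internal coord 2 + (10)·τ' = -1.027756; -1.027756 ∈ [-1.9, -0.5) → IN Λ
#4 (-6,-18): internal coord -6 + (-18)·τ' = -0.550039; -0.550039 ∈ [-1.9, -0.5) → IN Λ
#5 (-10,6): internal coord -10 + (6)·τ' = -11.816654; -11.816654 ∉ [-1.9, -0.5) → out
#6 (-8,-18): internal coord -8 + (-18)·τ' = -2.550039; -2.550039 ∉ [-1.9, -0.5) → out
#7 (-2,2): internal coord -2 + (2)·τ' = -2.605551; -2.605551 ∉ [-1.9, -0.5) → out

3, 4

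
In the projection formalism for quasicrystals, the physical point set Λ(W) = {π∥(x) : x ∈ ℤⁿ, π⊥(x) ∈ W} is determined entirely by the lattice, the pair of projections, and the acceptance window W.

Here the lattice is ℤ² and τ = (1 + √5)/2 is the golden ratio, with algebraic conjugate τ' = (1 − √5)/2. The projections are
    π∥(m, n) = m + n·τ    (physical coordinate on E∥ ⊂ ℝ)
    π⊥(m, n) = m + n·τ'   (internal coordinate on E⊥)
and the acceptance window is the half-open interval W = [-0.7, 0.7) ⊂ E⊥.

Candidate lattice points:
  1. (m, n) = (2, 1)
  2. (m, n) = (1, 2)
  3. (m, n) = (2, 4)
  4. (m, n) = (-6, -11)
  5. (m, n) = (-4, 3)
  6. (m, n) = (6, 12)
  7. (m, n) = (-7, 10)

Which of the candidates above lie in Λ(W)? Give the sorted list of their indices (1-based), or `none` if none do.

2, 3

τ' = (1−√5)/2 ≈ -0.6180.
#1 (2,1): internal coord 2 + (1)·τ' = +1.3820; +1.3820 ∉ [-0.7, 0.7) → out
#2 (1,2): internal coord 1 + (2)·τ' = -0.2361; -0.2361 ∈ [-0.7, 0.7) → IN Λ
#3 (2,4): internal coord 2 + (4)·τ' = -0.4721; -0.4721 ∈ [-0.7, 0.7) → IN Λ
#4 (-6,-11): internal coord -6 + (-11)·τ' = +0.7984; +0.7984 ∉ [-0.7, 0.7) → out
#5 (-4,3): internal coord -4 + (3)·τ' = -5.8541; -5.8541 ∉ [-0.7, 0.7) → out
#6 (6,12): internal coord 6 + (12)·τ' = -1.4164; -1.4164 ∉ [-0.7, 0.7) → out
#7 (-7,10): internal coord -7 + (10)·τ' = -13.1803; -13.1803 ∉ [-0.7, 0.7) → out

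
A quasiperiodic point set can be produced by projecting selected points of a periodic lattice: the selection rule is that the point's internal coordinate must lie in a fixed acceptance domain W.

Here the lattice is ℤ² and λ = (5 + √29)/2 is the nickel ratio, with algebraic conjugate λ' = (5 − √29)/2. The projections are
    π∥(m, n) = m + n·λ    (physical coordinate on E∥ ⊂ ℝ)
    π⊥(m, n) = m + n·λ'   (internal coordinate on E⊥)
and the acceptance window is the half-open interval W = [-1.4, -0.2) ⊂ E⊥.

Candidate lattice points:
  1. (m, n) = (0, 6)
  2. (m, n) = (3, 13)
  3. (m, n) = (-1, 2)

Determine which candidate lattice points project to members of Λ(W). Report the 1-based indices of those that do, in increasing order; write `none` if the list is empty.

1, 3

Compute λ' = (5−√29)/2 = -0.1926, so π⊥(m,n) = m -0.1926·n.
#1 (0,6): internal coord 0 + (6)·λ' = -1.1555; -1.1555 ∈ [-1.4, -0.2) → IN Λ
#2 (3,13): internal coord 3 + (13)·λ' = +0.4964; +0.4964 ∉ [-1.4, -0.2) → out
#3 (-1,2): internal coord -1 + (2)·λ' = -1.3852; -1.3852 ∈ [-1.4, -0.2) → IN Λ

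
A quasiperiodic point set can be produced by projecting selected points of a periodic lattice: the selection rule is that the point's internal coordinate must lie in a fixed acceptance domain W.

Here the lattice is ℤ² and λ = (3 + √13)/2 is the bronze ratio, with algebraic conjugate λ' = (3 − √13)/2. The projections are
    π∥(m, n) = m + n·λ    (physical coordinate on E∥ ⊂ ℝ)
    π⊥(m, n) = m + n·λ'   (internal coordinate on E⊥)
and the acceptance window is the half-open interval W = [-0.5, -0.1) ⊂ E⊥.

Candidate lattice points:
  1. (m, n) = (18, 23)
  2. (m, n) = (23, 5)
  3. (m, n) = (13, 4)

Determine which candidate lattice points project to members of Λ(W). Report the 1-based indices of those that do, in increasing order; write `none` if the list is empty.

Numerically λ ≈ 3.3028 and λ' = −1/λ ≈ -0.3028.
#1 (18,23): internal coord 18 + (23)·λ' = +11.0362; +11.0362 ∉ [-0.5, -0.1) → out
#2 (23,5): internal coord 23 + (5)·λ' = +21.4861; +21.4861 ∉ [-0.5, -0.1) → out
#3 (13,4): internal coord 13 + (4)·λ' = +11.7889; +11.7889 ∉ [-0.5, -0.1) → out

none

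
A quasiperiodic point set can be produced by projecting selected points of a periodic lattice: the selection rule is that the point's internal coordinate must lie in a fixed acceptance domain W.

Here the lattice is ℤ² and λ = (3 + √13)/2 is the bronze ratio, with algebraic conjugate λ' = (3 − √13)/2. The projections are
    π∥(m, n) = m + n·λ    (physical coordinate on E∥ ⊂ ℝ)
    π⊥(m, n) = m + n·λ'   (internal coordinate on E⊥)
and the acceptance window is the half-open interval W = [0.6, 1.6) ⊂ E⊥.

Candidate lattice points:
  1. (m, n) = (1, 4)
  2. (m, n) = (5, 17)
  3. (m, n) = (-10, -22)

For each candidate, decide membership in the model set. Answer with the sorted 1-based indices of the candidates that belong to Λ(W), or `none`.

Numerically λ ≈ 3.3028 and λ' = −1/λ ≈ -0.3028.
#1 (1,4): internal coord 1 + (4)·λ' = -0.2111; -0.2111 ∉ [0.6, 1.6) → out
#2 (5,17): internal coord 5 + (17)·λ' = -0.1472; -0.1472 ∉ [0.6, 1.6) → out
#3 (-10,-22): internal coord -10 + (-22)·λ' = -3.3389; -3.3389 ∉ [0.6, 1.6) → out

none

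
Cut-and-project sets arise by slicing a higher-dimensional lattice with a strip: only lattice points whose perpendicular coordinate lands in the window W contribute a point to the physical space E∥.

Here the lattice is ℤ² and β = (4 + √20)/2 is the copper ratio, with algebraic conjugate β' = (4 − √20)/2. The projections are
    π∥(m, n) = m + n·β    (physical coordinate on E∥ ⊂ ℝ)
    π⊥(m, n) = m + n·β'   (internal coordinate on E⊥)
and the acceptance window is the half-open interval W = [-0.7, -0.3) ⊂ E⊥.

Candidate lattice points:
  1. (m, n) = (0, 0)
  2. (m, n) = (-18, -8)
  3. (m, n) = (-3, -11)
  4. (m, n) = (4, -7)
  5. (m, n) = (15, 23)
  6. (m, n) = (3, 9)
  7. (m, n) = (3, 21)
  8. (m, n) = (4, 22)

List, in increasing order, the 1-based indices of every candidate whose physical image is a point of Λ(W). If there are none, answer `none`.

Numerically β ≈ 4.236068 and β' = −1/β ≈ -0.236068.
#1 (0,0): internal coord 0 + (0)·β' = +0.000000; +0.000000 ∉ [-0.7, -0.3) → out
#2 (-18,-8): internal coord -18 + (-8)·β' = -16.111456; -16.111456 ∉ [-0.7, -0.3) → out
#3 (-3,-11): internal coord -3 + (-11)·β' = -0.403252; -0.403252 ∈ [-0.7, -0.3) → IN Λ
#4 (4,-7): internal coord 4 + (-7)·β' = +5.652476; +5.652476 ∉ [-0.7, -0.3) → out
#5 (15,23): internal coord 15 + (23)·β' = +9.570437; +9.570437 ∉ [-0.7, -0.3) → out
#6 (3,9): internal coord 3 + (9)·β' = +0.875388; +0.875388 ∉ [-0.7, -0.3) → out
#7 (3,21): internal coord 3 + (21)·β' = -1.957428; -1.957428 ∉ [-0.7, -0.3) → out
#8 (4,22): internal coord 4 + (22)·β' = -1.193496; -1.193496 ∉ [-0.7, -0.3) → out

3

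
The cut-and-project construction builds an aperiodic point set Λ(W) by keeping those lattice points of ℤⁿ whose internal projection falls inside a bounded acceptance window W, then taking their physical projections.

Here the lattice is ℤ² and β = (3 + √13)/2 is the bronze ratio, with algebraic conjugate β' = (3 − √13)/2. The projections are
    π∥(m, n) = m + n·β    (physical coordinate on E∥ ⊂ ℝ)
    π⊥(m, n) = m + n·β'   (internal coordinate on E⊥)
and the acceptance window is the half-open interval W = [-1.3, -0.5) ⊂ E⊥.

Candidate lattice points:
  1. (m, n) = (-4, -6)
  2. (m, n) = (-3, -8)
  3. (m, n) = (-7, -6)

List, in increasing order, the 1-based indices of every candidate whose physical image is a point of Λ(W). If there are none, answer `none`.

Compute β' = (3−√13)/2 = -0.30278, so π⊥(m,n) = m -0.30278·n.
[1] lift (-4,-6): star map gives -2.18335; window check -1.3 ≤ -2.18335 < -0.5 is false → out
[2] lift (-3,-8): star map gives -0.57779; window check -1.3 ≤ -0.57779 < -0.5 is true → IN Λ
[3] lift (-7,-6): star map gives -5.18335; window check -1.3 ≤ -5.18335 < -0.5 is false → out

2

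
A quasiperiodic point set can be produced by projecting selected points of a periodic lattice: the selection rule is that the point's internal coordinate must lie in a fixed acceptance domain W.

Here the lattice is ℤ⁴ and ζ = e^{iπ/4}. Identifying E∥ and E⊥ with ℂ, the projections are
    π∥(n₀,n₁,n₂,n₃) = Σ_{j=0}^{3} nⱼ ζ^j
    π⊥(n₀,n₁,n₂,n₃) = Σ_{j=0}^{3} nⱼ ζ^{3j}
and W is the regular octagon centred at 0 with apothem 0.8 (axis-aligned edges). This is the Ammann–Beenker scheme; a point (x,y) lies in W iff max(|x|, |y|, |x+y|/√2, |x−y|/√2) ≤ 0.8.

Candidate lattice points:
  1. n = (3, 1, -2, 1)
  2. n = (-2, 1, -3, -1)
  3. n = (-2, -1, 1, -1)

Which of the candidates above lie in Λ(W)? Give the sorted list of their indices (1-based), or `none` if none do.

none

Internal map: ζ^{3j} for j=0..3 gives (1,0), (−√2/2,√2/2), (0,−1), (√2/2,√2/2).
#1 (3, 1, -2, 1): internal (3.000000, 3.414214); octagon support 4.535534 vs apothem 0.8 → ∉ W
#2 (-2, 1, -3, -1): internal (-3.414214, 3.000000); octagon support 4.535534 vs apothem 0.8 → ∉ W
#3 (-2, -1, 1, -1): internal (-2.000000, -2.414214); octagon support 3.121320 vs apothem 0.8 → ∉ W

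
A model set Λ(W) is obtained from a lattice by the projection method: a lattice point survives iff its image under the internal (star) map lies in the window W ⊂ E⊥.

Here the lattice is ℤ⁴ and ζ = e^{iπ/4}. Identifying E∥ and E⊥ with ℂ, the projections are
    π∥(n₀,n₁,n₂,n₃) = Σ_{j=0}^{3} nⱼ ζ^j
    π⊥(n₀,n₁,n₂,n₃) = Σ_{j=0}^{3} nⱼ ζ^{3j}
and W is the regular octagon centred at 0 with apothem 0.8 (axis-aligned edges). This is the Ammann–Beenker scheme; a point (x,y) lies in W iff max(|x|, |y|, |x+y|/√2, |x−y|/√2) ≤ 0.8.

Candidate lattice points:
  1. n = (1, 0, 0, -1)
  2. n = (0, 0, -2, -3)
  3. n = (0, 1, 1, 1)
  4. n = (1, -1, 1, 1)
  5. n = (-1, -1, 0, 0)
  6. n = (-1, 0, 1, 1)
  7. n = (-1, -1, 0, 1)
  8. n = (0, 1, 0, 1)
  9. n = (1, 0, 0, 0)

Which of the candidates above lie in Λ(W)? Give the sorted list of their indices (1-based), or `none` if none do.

Internal map: ζ^{3j} for j=0..3 gives (1,0), (−√2/2,√2/2), (0,−1), (√2/2,√2/2).
#1 (1, 0, 0, -1): internal (0.29289, -0.70711); octagon support 0.70711 vs apothem 0.8 → ∈ W
#2 (0, 0, -2, -3): internal (-2.12132, -0.12132); octagon support 2.12132 vs apothem 0.8 → ∉ W
#3 (0, 1, 1, 1): internal (0.00000, 0.41421); octagon support 0.41421 vs apothem 0.8 → ∈ W
#4 (1, -1, 1, 1): internal (2.41421, -1.00000); octagon support 2.41421 vs apothem 0.8 → ∉ W
#5 (-1, -1, 0, 0): internal (-0.29289, -0.70711); octagon support 0.70711 vs apothem 0.8 → ∈ W
#6 (-1, 0, 1, 1): internal (-0.29289, -0.29289); octagon support 0.41421 vs apothem 0.8 → ∈ W
#7 (-1, -1, 0, 1): internal (0.41421, 0.00000); octagon support 0.41421 vs apothem 0.8 → ∈ W
#8 (0, 1, 0, 1): internal (0.00000, 1.41421); octagon support 1.41421 vs apothem 0.8 → ∉ W
#9 (1, 0, 0, 0): internal (1.00000, 0.00000); octagon support 1.00000 vs apothem 0.8 → ∉ W

1, 3, 5, 6, 7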